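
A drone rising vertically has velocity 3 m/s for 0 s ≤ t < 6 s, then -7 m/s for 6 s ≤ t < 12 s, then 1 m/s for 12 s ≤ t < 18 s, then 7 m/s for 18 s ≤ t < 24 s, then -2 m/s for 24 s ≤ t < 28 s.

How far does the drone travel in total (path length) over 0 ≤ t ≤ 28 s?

116 m

Distance (not displacement) is the total path length: add the absolute areas under v-t.
0–6 s: |3| × 6 = 18 m
6–12 s: |-7| × 6 = 42 m
12–18 s: |1| × 6 = 6 m
18–24 s: |7| × 6 = 42 m
24–28 s: |-2| × 4 = 8 m
Total distance = 116 m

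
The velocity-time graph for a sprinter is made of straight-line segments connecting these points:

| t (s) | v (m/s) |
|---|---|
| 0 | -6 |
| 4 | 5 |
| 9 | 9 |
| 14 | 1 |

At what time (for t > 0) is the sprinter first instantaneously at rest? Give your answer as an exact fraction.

t = 24/11 s

v changes sign on 0–4 s (from -6 to 5); the graph is linear there, so v = 0 at t = 0 + (6)·(4 − 0)/(5 − -6) = 24/11 s.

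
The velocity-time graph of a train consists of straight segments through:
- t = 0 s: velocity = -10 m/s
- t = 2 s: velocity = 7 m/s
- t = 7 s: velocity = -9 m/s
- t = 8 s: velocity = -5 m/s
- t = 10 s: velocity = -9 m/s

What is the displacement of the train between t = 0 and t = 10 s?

Net displacement equals the area under the velocity-time graph (areas below the axis count negative).
0–2 s: ½(-10 + 7)(2) = -3 m
2–7 s: ½(7 + -9)(5) = -5 m
7–8 s: ½(-9 + -5)(1) = -7 m
8–10 s: ½(-5 + -9)(2) = -14 m
Net displacement = -29 m

-29 m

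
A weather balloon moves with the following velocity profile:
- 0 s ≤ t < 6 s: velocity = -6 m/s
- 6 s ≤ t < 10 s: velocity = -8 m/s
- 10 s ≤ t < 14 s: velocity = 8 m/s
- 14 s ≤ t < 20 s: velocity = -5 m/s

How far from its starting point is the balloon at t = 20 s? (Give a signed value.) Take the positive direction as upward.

Displacement is the signed area under the v-t curve.
0–6 s: -6 × 6 = -36 m
6–10 s: -8 × 4 = -32 m
10–14 s: 8 × 4 = 32 m
14–20 s: -5 × 6 = -30 m
Net displacement = -66 m

-66 m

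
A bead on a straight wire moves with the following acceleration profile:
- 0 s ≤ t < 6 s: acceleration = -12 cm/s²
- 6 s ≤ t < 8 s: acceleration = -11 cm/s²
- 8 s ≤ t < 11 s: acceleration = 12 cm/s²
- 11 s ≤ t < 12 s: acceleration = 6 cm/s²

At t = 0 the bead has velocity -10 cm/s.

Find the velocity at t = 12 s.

-62 cm/s

Δv equals the area under the a-t graph; then v = v₀ + Δv.
0–6 s: -12 × 6 = -72 cm/s
6–8 s: -11 × 2 = -22 cm/s
8–11 s: 12 × 3 = 36 cm/s
11–12 s: 6 × 1 = 6 cm/s
Δv = -52 cm/s, so v(12) = -10 + (-52) = -62 cm/s.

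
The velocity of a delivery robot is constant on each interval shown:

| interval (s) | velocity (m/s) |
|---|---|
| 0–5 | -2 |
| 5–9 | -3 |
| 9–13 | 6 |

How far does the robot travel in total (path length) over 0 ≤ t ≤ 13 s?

Distance (not displacement) is the total path length: add the absolute areas under v-t.
0–5 s: |-2| × 5 = 10 m
5–9 s: |-3| × 4 = 12 m
9–13 s: |6| × 4 = 24 m
Total distance = 46 m

46 m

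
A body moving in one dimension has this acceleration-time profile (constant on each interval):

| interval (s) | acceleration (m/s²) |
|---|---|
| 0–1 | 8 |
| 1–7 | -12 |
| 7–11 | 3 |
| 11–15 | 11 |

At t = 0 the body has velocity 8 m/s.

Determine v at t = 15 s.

Δv equals the area under the a-t graph; then v = v₀ + Δv.
0–1 s: 8 × 1 = 8 m/s
1–7 s: -12 × 6 = -72 m/s
7–11 s: 3 × 4 = 12 m/s
11–15 s: 11 × 4 = 44 m/s
Δv = -8 m/s, so v(15) = 8 + (-8) = 0 m/s.

0 m/s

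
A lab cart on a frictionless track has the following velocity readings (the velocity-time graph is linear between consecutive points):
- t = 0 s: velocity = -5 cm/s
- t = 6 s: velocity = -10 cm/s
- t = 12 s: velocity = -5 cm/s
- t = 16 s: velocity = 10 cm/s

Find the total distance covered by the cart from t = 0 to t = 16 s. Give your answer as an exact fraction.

Distance (not displacement) is the total path length: add the absolute areas under v-t.
0–6 s: |½(-5 + -10)(6)| = 45 cm
6–12 s: |½(-10 + -5)(6)| = 45 cm
12–16 s: v = 0 at t = 40/3 s; triangle areas 10/3 + 40/3 = 50/3 cm
Total distance = 320/3 cm

320/3 cm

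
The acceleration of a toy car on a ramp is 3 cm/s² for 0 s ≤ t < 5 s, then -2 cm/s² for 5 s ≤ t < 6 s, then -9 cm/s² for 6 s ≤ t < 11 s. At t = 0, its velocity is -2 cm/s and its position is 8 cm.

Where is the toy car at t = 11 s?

-10 cm

On each constant-a segment, Δv = aΔt and Δx = v₀Δt + ½aΔt²; chain segment to segment.
0–5 s: v starts -2 cm/s; Δx = -2·5 + ½·3·5² = 27.5 cm; v ends 13 cm/s.
5–6 s: v starts 13 cm/s; Δx = 13·1 + ½·-2·1² = 12 cm; v ends 11 cm/s.
6–11 s: v starts 11 cm/s; Δx = 11·5 + ½·-9·5² = -57.5 cm; v ends -34 cm/s.
x(11) = 8 + Σ Δx = -10 cm.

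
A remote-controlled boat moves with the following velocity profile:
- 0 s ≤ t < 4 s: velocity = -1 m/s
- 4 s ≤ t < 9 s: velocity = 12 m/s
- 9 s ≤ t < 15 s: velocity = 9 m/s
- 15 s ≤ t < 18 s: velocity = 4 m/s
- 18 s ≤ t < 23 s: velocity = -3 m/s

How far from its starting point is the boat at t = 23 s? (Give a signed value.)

Displacement is the signed area under the v-t curve.
0–4 s: -1 × 4 = -4 m
4–9 s: 12 × 5 = 60 m
9–15 s: 9 × 6 = 54 m
15–18 s: 4 × 3 = 12 m
18–23 s: -3 × 5 = -15 m
Net displacement = 107 m

107 m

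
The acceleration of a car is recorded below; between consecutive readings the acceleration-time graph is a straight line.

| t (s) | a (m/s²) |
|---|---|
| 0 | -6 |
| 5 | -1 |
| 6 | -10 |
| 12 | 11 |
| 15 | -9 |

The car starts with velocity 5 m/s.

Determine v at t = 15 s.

Δv equals the area under the a-t graph; then v = v₀ + Δv.
0–5 s: ½(-6 + -1)(5) = -17.5 m/s
5–6 s: ½(-1 + -10)(1) = -5.5 m/s
6–12 s: ½(-10 + 11)(6) = 3 m/s
12–15 s: ½(11 + -9)(3) = 3 m/s
Δv = -17 m/s, so v(15) = 5 + (-17) = -12 m/s.

-12 m/s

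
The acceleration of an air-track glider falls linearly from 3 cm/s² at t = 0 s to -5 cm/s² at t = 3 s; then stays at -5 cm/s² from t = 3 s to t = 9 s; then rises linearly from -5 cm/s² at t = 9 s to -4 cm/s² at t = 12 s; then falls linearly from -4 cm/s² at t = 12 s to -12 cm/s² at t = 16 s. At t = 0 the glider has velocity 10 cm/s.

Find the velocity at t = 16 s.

-68.5 cm/s

Δv equals the area under the a-t graph; then v = v₀ + Δv.
0–3 s: ½(3 + -5)(3) = -3 cm/s
3–9 s: -5 × 6 = -30 cm/s
9–12 s: ½(-5 + -4)(3) = -13.5 cm/s
12–16 s: ½(-4 + -12)(4) = -32 cm/s
Δv = -78.5 cm/s, so v(16) = 10 + (-78.5) = -68.5 cm/s.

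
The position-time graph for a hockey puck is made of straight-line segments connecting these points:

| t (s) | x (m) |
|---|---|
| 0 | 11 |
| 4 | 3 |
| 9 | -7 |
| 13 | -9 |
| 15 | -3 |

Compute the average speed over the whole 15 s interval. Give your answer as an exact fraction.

26/15 m/s

Average speed = (total path length)/(elapsed time); on a piecewise-linear x-t graph the path length is Σ|Δx|.
0–4 s: |Δx| = |3 − 11| = 8 m
4–9 s: |Δx| = |-7 − 3| = 10 m
9–13 s: |Δx| = |-9 − -7| = 2 m
13–15 s: |Δx| = |-3 − -9| = 6 m
Total path = 26 m; average speed = 26/15 = 26/15 m/s.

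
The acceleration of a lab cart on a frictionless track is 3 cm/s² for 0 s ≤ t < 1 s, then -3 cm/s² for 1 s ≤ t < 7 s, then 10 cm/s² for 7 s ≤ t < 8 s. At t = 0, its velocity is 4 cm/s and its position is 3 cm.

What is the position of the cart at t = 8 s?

-9.5 cm

On each constant-a segment, Δv = aΔt and Δx = v₀Δt + ½aΔt²; chain segment to segment.
0–1 s: v starts 4 cm/s; Δx = 4·1 + ½·3·1² = 5.5 cm; v ends 7 cm/s.
1–7 s: v starts 7 cm/s; Δx = 7·6 + ½·-3·6² = -12 cm; v ends -11 cm/s.
7–8 s: v starts -11 cm/s; Δx = -11·1 + ½·10·1² = -6 cm; v ends -1 cm/s.
x(8) = 3 + Σ Δx = -9.5 cm.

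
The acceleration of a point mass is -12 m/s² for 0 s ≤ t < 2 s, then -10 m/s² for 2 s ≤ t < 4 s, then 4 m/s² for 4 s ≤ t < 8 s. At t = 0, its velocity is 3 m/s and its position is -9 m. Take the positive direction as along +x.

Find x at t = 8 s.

-221 m

On each constant-a segment, Δv = aΔt and Δx = v₀Δt + ½aΔt²; chain segment to segment.
0–2 s: v starts 3 m/s; Δx = 3·2 + ½·-12·2² = -18 m; v ends -21 m/s.
2–4 s: v starts -21 m/s; Δx = -21·2 + ½·-10·2² = -62 m; v ends -41 m/s.
4–8 s: v starts -41 m/s; Δx = -41·4 + ½·4·4² = -132 m; v ends -25 m/s.
x(8) = -9 + Σ Δx = -221 m.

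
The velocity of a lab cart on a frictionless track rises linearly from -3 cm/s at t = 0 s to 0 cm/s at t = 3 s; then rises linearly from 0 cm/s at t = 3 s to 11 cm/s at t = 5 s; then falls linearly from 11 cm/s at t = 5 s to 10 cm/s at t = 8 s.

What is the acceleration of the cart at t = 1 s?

1 cm/s²

Acceleration is the slope of the v-t graph on 0–3 s: (0 − -3)/(3 − 0) = 1 cm/s².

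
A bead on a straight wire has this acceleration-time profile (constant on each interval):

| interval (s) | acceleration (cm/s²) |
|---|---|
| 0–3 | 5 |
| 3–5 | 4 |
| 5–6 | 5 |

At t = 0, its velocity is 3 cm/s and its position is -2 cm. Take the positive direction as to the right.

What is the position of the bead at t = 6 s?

On each constant-a segment, Δv = aΔt and Δx = v₀Δt + ½aΔt²; chain segment to segment.
0–3 s: v starts 3 cm/s; Δx = 3·3 + ½·5·3² = 31.5 cm; v ends 18 cm/s.
3–5 s: v starts 18 cm/s; Δx = 18·2 + ½·4·2² = 44 cm; v ends 26 cm/s.
5–6 s: v starts 26 cm/s; Δx = 26·1 + ½·5·1² = 28.5 cm; v ends 31 cm/s.
x(6) = -2 + Σ Δx = 102 cm.

102 cm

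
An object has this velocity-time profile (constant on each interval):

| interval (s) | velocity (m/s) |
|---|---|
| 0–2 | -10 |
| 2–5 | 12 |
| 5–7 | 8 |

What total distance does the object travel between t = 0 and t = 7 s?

Distance (not displacement) is the total path length: add the absolute areas under v-t.
0–2 s: |-10| × 2 = 20 m
2–5 s: |12| × 3 = 36 m
5–7 s: |8| × 2 = 16 m
Total distance = 72 m

72 m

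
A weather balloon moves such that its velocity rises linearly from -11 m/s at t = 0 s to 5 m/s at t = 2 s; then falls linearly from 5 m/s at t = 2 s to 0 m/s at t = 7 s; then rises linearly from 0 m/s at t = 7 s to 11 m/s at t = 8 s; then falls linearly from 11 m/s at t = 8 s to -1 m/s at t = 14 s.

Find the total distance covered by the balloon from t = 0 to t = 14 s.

Total distance travelled is ∫|v| dt — sum the magnitudes of each area piece.
0–2 s: v = 0 at t = 1.375 s; triangle areas 7.5625 + 1.5625 = 9.125 m
2–7 s: |½(5 + 0)(5)| = 12.5 m
7–8 s: |½(0 + 11)(1)| = 5.5 m
8–14 s: v = 0 at t = 13.5 s; triangle areas 30.25 + 0.25 = 30.5 m
Total distance = 57.625 m

57.625 m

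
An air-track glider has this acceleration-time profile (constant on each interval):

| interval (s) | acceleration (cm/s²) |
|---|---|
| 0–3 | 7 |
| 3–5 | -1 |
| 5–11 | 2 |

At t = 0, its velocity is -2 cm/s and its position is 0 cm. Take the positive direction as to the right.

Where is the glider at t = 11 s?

199.5 cm

On each constant-a segment, Δv = aΔt and Δx = v₀Δt + ½aΔt²; chain segment to segment.
0–3 s: v starts -2 cm/s; Δx = -2·3 + ½·7·3² = 25.5 cm; v ends 19 cm/s.
3–5 s: v starts 19 cm/s; Δx = 19·2 + ½·-1·2² = 36 cm; v ends 17 cm/s.
5–11 s: v starts 17 cm/s; Δx = 17·6 + ½·2·6² = 138 cm; v ends 29 cm/s.
x(11) = 0 + Σ Δx = 199.5 cm.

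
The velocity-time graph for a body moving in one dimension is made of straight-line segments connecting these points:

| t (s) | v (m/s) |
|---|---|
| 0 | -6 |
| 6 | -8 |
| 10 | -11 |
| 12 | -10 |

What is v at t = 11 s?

-10.5 m/s

On 10–12 s the graph is linear from -11 to -10 m/s: v(11) = -11 + (-10 − -11)·(11 − 10)/(12 − 10) = -10.5 m/s.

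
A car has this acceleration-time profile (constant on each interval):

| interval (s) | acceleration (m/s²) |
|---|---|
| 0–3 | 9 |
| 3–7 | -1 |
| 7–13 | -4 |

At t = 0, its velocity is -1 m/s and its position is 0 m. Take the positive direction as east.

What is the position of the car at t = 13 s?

193.5 m

On each constant-a segment, Δv = aΔt and Δx = v₀Δt + ½aΔt²; chain segment to segment.
0–3 s: v starts -1 m/s; Δx = -1·3 + ½·9·3² = 37.5 m; v ends 26 m/s.
3–7 s: v starts 26 m/s; Δx = 26·4 + ½·-1·4² = 96 m; v ends 22 m/s.
7–13 s: v starts 22 m/s; Δx = 22·6 + ½·-4·6² = 60 m; v ends -2 m/s.
x(13) = 0 + Σ Δx = 193.5 m.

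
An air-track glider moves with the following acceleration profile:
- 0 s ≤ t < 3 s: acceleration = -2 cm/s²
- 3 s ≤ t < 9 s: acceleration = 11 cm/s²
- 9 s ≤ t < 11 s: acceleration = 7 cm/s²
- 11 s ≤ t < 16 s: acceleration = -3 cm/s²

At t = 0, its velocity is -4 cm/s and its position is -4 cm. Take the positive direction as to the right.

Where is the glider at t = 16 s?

551.5 cm

On each constant-a segment, Δv = aΔt and Δx = v₀Δt + ½aΔt²; chain segment to segment.
0–3 s: v starts -4 cm/s; Δx = -4·3 + ½·-2·3² = -21 cm; v ends -10 cm/s.
3–9 s: v starts -10 cm/s; Δx = -10·6 + ½·11·6² = 138 cm; v ends 56 cm/s.
9–11 s: v starts 56 cm/s; Δx = 56·2 + ½·7·2² = 126 cm; v ends 70 cm/s.
11–16 s: v starts 70 cm/s; Δx = 70·5 + ½·-3·5² = 312.5 cm; v ends 55 cm/s.
x(16) = -4 + Σ Δx = 551.5 cm.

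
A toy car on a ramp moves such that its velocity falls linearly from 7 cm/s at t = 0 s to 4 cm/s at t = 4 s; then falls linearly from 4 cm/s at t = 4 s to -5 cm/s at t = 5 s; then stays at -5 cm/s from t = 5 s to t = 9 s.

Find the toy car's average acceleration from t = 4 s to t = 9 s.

Average acceleration = Δv/Δt = (-5 − 4)/(9 − 4) = -1.8 cm/s².

-1.8 cm/s²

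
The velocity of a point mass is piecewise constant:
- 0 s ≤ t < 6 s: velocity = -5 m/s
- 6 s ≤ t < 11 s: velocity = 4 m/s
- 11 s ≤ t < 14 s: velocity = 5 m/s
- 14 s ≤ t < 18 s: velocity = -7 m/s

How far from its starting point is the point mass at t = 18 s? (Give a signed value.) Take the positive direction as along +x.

Net displacement equals the area under the velocity-time graph (areas below the axis count negative).
0–6 s: -5 × 6 = -30 m
6–11 s: 4 × 5 = 20 m
11–14 s: 5 × 3 = 15 m
14–18 s: -7 × 4 = -28 m
Net displacement = -23 m

-23 m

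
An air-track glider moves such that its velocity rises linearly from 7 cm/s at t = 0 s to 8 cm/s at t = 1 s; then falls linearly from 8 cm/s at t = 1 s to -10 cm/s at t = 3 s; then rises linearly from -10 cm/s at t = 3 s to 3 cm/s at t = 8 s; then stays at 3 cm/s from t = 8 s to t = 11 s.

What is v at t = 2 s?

On 1–3 s the graph is linear from 8 to -10 cm/s: v(2) = 8 + (-10 − 8)·(2 − 1)/(3 − 1) = -1 cm/s.

-1 cm/s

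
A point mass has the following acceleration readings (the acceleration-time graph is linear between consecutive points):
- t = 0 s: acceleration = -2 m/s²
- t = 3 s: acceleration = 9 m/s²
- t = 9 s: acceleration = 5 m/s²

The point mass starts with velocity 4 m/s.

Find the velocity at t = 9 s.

56.5 m/s

Δv equals the area under the a-t graph; then v = v₀ + Δv.
0–3 s: ½(-2 + 9)(3) = 10.5 m/s
3–9 s: ½(9 + 5)(6) = 42 m/s
Δv = 52.5 m/s, so v(9) = 4 + (52.5) = 56.5 m/s.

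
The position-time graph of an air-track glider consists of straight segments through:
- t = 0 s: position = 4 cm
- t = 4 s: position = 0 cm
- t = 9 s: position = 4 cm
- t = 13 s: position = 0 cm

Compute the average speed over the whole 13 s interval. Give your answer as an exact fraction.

12/13 cm/s

Average speed = (total path length)/(elapsed time); on a piecewise-linear x-t graph the path length is Σ|Δx|.
0–4 s: |Δx| = |0 − 4| = 4 cm
4–9 s: |Δx| = |4 − 0| = 4 cm
9–13 s: |Δx| = |0 − 4| = 4 cm
Total path = 12 cm; average speed = 12/13 = 12/13 cm/s.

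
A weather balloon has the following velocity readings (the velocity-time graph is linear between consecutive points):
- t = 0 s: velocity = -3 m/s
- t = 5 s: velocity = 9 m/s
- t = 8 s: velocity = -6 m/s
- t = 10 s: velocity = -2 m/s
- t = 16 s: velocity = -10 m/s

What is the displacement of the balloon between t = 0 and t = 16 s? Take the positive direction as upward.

-24.5 m

Net displacement equals the area under the velocity-time graph (areas below the axis count negative).
0–5 s: ½(-3 + 9)(5) = 15 m
5–8 s: ½(9 + -6)(3) = 4.5 m
8–10 s: ½(-6 + -2)(2) = -8 m
10–16 s: ½(-2 + -10)(6) = -36 m
Net displacement = -24.5 m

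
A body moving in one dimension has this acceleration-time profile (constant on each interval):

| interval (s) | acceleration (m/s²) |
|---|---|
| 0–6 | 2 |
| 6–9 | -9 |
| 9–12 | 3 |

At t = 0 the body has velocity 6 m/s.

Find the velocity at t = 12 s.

Δv equals the area under the a-t graph; then v = v₀ + Δv.
0–6 s: 2 × 6 = 12 m/s
6–9 s: -9 × 3 = -27 m/s
9–12 s: 3 × 3 = 9 m/s
Δv = -6 m/s, so v(12) = 6 + (-6) = 0 m/s.

0 m/s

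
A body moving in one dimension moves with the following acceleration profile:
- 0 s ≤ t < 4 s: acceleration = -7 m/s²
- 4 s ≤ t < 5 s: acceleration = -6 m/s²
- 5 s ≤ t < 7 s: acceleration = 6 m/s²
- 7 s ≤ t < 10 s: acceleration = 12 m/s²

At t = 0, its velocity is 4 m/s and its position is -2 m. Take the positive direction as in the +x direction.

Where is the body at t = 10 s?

-117 m

On each constant-a segment, Δv = aΔt and Δx = v₀Δt + ½aΔt²; chain segment to segment.
0–4 s: v starts 4 m/s; Δx = 4·4 + ½·-7·4² = -40 m; v ends -24 m/s.
4–5 s: v starts -24 m/s; Δx = -24·1 + ½·-6·1² = -27 m; v ends -30 m/s.
5–7 s: v starts -30 m/s; Δx = -30·2 + ½·6·2² = -48 m; v ends -18 m/s.
7–10 s: v starts -18 m/s; Δx = -18·3 + ½·12·3² = 0 m; v ends 18 m/s.
x(10) = -2 + Σ Δx = -117 m.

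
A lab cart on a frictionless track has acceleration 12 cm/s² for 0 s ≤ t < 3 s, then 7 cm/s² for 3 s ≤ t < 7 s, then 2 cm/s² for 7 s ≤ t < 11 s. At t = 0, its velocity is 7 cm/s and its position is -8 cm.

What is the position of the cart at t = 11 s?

On each constant-a segment, Δv = aΔt and Δx = v₀Δt + ½aΔt²; chain segment to segment.
0–3 s: v starts 7 cm/s; Δx = 7·3 + ½·12·3² = 75 cm; v ends 43 cm/s.
3–7 s: v starts 43 cm/s; Δx = 43·4 + ½·7·4² = 228 cm; v ends 71 cm/s.
7–11 s: v starts 71 cm/s; Δx = 71·4 + ½·2·4² = 300 cm; v ends 79 cm/s.
x(11) = -8 + Σ Δx = 595 cm.

595 cm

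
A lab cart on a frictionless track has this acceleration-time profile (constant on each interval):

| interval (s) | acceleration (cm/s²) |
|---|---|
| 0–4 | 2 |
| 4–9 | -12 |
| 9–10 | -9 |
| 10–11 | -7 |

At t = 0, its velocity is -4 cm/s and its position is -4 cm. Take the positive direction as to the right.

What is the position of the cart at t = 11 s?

-263 cm

On each constant-a segment, Δv = aΔt and Δx = v₀Δt + ½aΔt²; chain segment to segment.
0–4 s: v starts -4 cm/s; Δx = -4·4 + ½·2·4² = 0 cm; v ends 4 cm/s.
4–9 s: v starts 4 cm/s; Δx = 4·5 + ½·-12·5² = -130 cm; v ends -56 cm/s.
9–10 s: v starts -56 cm/s; Δx = -56·1 + ½·-9·1² = -60.5 cm; v ends -65 cm/s.
10–11 s: v starts -65 cm/s; Δx = -65·1 + ½·-7·1² = -68.5 cm; v ends -72 cm/s.
x(11) = -4 + Σ Δx = -263 cm.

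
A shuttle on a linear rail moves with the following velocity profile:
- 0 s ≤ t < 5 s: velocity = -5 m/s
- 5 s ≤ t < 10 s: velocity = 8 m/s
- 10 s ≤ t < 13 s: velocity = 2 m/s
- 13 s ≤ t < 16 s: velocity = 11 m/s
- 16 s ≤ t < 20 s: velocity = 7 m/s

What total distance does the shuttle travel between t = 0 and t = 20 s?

Distance (not displacement) is the total path length: add the absolute areas under v-t.
0–5 s: |-5| × 5 = 25 m
5–10 s: |8| × 5 = 40 m
10–13 s: |2| × 3 = 6 m
13–16 s: |11| × 3 = 33 m
16–20 s: |7| × 4 = 28 m
Total distance = 132 m

132 m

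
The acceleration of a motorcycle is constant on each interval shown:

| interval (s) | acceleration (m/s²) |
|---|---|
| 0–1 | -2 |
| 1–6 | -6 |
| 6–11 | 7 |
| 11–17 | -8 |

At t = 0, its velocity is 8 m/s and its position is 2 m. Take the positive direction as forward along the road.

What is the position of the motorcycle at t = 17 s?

On each constant-a segment, Δv = aΔt and Δx = v₀Δt + ½aΔt²; chain segment to segment.
0–1 s: v starts 8 m/s; Δx = 8·1 + ½·-2·1² = 7 m; v ends 6 m/s.
1–6 s: v starts 6 m/s; Δx = 6·5 + ½·-6·5² = -45 m; v ends -24 m/s.
6–11 s: v starts -24 m/s; Δx = -24·5 + ½·7·5² = -32.5 m; v ends 11 m/s.
11–17 s: v starts 11 m/s; Δx = 11·6 + ½·-8·6² = -78 m; v ends -37 m/s.
x(17) = 2 + Σ Δx = -146.5 m.

-146.5 m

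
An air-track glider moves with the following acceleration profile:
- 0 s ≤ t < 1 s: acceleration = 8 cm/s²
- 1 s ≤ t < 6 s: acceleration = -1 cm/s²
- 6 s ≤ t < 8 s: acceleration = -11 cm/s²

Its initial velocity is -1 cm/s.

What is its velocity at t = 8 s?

Δv equals the area under the a-t graph; then v = v₀ + Δv.
0–1 s: 8 × 1 = 8 cm/s
1–6 s: -1 × 5 = -5 cm/s
6–8 s: -11 × 2 = -22 cm/s
Δv = -19 cm/s, so v(8) = -1 + (-19) = -20 cm/s.

-20 cm/s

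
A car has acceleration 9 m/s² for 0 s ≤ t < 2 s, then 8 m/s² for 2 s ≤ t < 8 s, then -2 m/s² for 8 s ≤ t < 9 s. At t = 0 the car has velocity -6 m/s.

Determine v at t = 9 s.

58 m/s

Δv equals the area under the a-t graph; then v = v₀ + Δv.
0–2 s: 9 × 2 = 18 m/s
2–8 s: 8 × 6 = 48 m/s
8–9 s: -2 × 1 = -2 m/s
Δv = 64 m/s, so v(9) = -6 + (64) = 58 m/s.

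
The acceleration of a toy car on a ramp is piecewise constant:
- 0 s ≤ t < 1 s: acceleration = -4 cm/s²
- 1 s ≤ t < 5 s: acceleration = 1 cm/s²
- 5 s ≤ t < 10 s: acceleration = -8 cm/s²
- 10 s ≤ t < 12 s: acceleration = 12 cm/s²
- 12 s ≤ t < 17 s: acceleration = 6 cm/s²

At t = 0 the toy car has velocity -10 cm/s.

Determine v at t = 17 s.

4 cm/s

Δv equals the area under the a-t graph; then v = v₀ + Δv.
0–1 s: -4 × 1 = -4 cm/s
1–5 s: 1 × 4 = 4 cm/s
5–10 s: -8 × 5 = -40 cm/s
10–12 s: 12 × 2 = 24 cm/s
12–17 s: 6 × 5 = 30 cm/s
Δv = 14 cm/s, so v(17) = -10 + (14) = 4 cm/s.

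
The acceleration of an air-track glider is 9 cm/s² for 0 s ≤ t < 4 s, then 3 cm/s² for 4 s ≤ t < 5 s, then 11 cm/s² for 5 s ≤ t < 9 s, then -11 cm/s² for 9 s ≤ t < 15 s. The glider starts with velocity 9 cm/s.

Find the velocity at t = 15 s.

Δv equals the area under the a-t graph; then v = v₀ + Δv.
0–4 s: 9 × 4 = 36 cm/s
4–5 s: 3 × 1 = 3 cm/s
5–9 s: 11 × 4 = 44 cm/s
9–15 s: -11 × 6 = -66 cm/s
Δv = 17 cm/s, so v(15) = 9 + (17) = 26 cm/s.

26 cm/s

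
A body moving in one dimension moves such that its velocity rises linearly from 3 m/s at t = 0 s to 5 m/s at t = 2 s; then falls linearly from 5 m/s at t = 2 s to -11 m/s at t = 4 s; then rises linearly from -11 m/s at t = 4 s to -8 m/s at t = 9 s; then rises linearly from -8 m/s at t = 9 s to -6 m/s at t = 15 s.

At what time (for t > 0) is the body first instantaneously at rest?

v changes sign on 2–4 s (from 5 to -11); the graph is linear there, so v = 0 at t = 2 + (-5)·(4 − 2)/(-11 − 5) = 2.625 s.

t = 2.625 s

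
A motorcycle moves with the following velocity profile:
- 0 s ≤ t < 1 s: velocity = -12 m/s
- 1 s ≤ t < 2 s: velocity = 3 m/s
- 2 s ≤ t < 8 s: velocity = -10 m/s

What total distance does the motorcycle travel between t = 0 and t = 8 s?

Distance (not displacement) is the total path length: add the absolute areas under v-t.
0–1 s: |-12| × 1 = 12 m
1–2 s: |3| × 1 = 3 m
2–8 s: |-10| × 6 = 60 m
Total distance = 75 m

75 m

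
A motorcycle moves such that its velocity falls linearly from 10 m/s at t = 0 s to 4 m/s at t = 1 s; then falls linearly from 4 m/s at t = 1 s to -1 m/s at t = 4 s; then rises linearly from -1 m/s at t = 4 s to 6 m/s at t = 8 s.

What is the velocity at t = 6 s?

2.5 m/s

On 4–8 s the graph is linear from -1 to 6 m/s: v(6) = -1 + (6 − -1)·(6 − 4)/(8 − 4) = 2.5 m/s.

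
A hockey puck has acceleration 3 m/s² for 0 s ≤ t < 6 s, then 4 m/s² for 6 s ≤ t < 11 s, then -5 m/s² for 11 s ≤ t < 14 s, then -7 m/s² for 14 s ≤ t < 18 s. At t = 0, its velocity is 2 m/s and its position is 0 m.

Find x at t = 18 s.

357.5 m

On each constant-a segment, Δv = aΔt and Δx = v₀Δt + ½aΔt²; chain segment to segment.
0–6 s: v starts 2 m/s; Δx = 2·6 + ½·3·6² = 66 m; v ends 20 m/s.
6–11 s: v starts 20 m/s; Δx = 20·5 + ½·4·5² = 150 m; v ends 40 m/s.
11–14 s: v starts 40 m/s; Δx = 40·3 + ½·-5·3² = 97.5 m; v ends 25 m/s.
14–18 s: v starts 25 m/s; Δx = 25·4 + ½·-7·4² = 44 m; v ends -3 m/s.
x(18) = 0 + Σ Δx = 357.5 m.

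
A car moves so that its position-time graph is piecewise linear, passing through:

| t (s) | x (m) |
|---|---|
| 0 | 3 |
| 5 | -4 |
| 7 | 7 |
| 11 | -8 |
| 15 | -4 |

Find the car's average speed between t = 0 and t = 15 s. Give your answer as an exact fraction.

Average speed = (total path length)/(elapsed time); on a piecewise-linear x-t graph the path length is Σ|Δx|.
0–5 s: |Δx| = |-4 − 3| = 7 m
5–7 s: |Δx| = |7 − -4| = 11 m
7–11 s: |Δx| = |-8 − 7| = 15 m
11–15 s: |Δx| = |-4 − -8| = 4 m
Total path = 37 m; average speed = 37/15 = 37/15 m/s.

37/15 m/s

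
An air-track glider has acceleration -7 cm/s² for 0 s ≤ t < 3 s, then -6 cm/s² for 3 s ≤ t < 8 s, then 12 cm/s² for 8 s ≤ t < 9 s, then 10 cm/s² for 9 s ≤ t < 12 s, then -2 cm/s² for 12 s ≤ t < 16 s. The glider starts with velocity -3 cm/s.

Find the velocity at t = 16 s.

-20 cm/s

Δv equals the area under the a-t graph; then v = v₀ + Δv.
0–3 s: -7 × 3 = -21 cm/s
3–8 s: -6 × 5 = -30 cm/s
8–9 s: 12 × 1 = 12 cm/s
9–12 s: 10 × 3 = 30 cm/s
12–16 s: -2 × 4 = -8 cm/s
Δv = -17 cm/s, so v(16) = -3 + (-17) = -20 cm/s.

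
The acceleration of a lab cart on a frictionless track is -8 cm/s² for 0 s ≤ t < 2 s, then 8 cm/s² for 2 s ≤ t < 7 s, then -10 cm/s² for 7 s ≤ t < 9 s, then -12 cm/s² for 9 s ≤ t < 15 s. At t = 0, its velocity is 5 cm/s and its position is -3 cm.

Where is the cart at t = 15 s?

On each constant-a segment, Δv = aΔt and Δx = v₀Δt + ½aΔt²; chain segment to segment.
0–2 s: v starts 5 cm/s; Δx = 5·2 + ½·-8·2² = -6 cm; v ends -11 cm/s.
2–7 s: v starts -11 cm/s; Δx = -11·5 + ½·8·5² = 45 cm; v ends 29 cm/s.
7–9 s: v starts 29 cm/s; Δx = 29·2 + ½·-10·2² = 38 cm; v ends 9 cm/s.
9–15 s: v starts 9 cm/s; Δx = 9·6 + ½·-12·6² = -162 cm; v ends -63 cm/s.
x(15) = -3 + Σ Δx = -88 cm.

-88 cm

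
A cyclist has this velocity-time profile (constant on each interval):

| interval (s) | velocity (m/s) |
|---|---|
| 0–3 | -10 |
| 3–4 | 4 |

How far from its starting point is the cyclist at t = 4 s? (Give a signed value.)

Displacement is the signed area under the v-t curve.
0–3 s: -10 × 3 = -30 m
3–4 s: 4 × 1 = 4 m
Net displacement = -26 m

-26 m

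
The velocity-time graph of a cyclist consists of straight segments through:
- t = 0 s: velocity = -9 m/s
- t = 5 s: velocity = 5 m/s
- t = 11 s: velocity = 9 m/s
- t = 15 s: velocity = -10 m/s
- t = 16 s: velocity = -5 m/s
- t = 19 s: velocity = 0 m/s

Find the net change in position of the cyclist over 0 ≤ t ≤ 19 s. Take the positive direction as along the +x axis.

15 m

Net displacement equals the area under the velocity-time graph (areas below the axis count negative).
0–5 s: ½(-9 + 5)(5) = -10 m
5–11 s: ½(5 + 9)(6) = 42 m
11–15 s: ½(9 + -10)(4) = -2 m
15–16 s: ½(-10 + -5)(1) = -7.5 m
16–19 s: ½(-5 + 0)(3) = -7.5 m
Net displacement = 15 m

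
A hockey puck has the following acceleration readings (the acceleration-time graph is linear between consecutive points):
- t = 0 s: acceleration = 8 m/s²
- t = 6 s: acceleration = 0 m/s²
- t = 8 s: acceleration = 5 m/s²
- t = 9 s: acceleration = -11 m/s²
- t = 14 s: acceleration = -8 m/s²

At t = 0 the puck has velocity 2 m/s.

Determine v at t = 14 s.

Δv equals the area under the a-t graph; then v = v₀ + Δv.
0–6 s: ½(8 + 0)(6) = 24 m/s
6–8 s: ½(0 + 5)(2) = 5 m/s
8–9 s: ½(5 + -11)(1) = -3 m/s
9–14 s: ½(-11 + -8)(5) = -47.5 m/s
Δv = -21.5 m/s, so v(14) = 2 + (-21.5) = -19.5 m/s.

-19.5 m/s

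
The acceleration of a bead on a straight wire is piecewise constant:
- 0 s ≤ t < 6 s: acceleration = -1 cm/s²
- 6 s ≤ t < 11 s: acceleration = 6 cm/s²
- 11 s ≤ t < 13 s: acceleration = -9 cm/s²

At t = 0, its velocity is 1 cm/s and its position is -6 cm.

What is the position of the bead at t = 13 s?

On each constant-a segment, Δv = aΔt and Δx = v₀Δt + ½aΔt²; chain segment to segment.
0–6 s: v starts 1 cm/s; Δx = 1·6 + ½·-1·6² = -12 cm; v ends -5 cm/s.
6–11 s: v starts -5 cm/s; Δx = -5·5 + ½·6·5² = 50 cm; v ends 25 cm/s.
11–13 s: v starts 25 cm/s; Δx = 25·2 + ½·-9·2² = 32 cm; v ends 7 cm/s.
x(13) = -6 + Σ Δx = 64 cm.

64 cm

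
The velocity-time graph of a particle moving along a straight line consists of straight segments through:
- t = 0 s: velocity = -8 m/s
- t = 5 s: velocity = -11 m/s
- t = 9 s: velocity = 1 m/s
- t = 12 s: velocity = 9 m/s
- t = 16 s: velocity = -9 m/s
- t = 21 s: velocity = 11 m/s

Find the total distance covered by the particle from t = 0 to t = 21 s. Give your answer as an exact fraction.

Total distance travelled is ∫|v| dt — sum the magnitudes of each area piece.
0–5 s: |½(-8 + -11)(5)| = 47.5 m
5–9 s: v = 0 at t = 26/3 s; triangle areas 121/6 + 1/6 = 61/3 m
9–12 s: |½(1 + 9)(3)| = 15 m
12–16 s: v = 0 at t = 14 s; triangle areas 9 + 9 = 18 m
16–21 s: v = 0 at t = 18.25 s; triangle areas 10.125 + 15.125 = 25.25 m
Total distance = 1513/12 m

1513/12 m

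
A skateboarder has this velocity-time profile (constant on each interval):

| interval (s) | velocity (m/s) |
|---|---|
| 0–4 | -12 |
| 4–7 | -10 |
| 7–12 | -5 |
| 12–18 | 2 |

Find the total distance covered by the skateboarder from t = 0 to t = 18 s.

Total distance travelled is ∫|v| dt — sum the magnitudes of each area piece.
0–4 s: |-12| × 4 = 48 m
4–7 s: |-10| × 3 = 30 m
7–12 s: |-5| × 5 = 25 m
12–18 s: |2| × 6 = 12 m
Total distance = 115 m

115 m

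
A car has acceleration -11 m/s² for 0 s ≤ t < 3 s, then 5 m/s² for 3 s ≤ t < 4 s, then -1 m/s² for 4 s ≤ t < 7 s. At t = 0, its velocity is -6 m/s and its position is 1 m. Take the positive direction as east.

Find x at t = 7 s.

-209.5 m

On each constant-a segment, Δv = aΔt and Δx = v₀Δt + ½aΔt²; chain segment to segment.
0–3 s: v starts -6 m/s; Δx = -6·3 + ½·-11·3² = -67.5 m; v ends -39 m/s.
3–4 s: v starts -39 m/s; Δx = -39·1 + ½·5·1² = -36.5 m; v ends -34 m/s.
4–7 s: v starts -34 m/s; Δx = -34·3 + ½·-1·3² = -106.5 m; v ends -37 m/s.
x(7) = 1 + Σ Δx = -209.5 m.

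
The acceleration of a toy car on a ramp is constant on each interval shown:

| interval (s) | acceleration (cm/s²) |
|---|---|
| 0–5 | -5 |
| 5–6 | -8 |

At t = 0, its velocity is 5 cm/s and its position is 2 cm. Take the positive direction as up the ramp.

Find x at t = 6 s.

-59.5 cm

On each constant-a segment, Δv = aΔt and Δx = v₀Δt + ½aΔt²; chain segment to segment.
0–5 s: v starts 5 cm/s; Δx = 5·5 + ½·-5·5² = -37.5 cm; v ends -20 cm/s.
5–6 s: v starts -20 cm/s; Δx = -20·1 + ½·-8·1² = -24 cm; v ends -28 cm/s.
x(6) = 2 + Σ Δx = -59.5 cm.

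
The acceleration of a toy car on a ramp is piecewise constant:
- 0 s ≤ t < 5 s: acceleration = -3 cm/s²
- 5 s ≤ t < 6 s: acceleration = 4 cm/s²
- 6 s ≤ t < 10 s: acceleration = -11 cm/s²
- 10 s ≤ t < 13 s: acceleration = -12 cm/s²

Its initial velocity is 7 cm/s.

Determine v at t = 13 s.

-84 cm/s

Δv equals the area under the a-t graph; then v = v₀ + Δv.
0–5 s: -3 × 5 = -15 cm/s
5–6 s: 4 × 1 = 4 cm/s
6–10 s: -11 × 4 = -44 cm/s
10–13 s: -12 × 3 = -36 cm/s
Δv = -91 cm/s, so v(13) = 7 + (-91) = -84 cm/s.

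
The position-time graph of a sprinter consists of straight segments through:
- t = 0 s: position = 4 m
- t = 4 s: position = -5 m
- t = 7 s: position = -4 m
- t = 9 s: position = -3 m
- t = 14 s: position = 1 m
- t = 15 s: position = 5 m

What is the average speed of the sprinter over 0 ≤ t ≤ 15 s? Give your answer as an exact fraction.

Average speed = (total path length)/(elapsed time); on a piecewise-linear x-t graph the path length is Σ|Δx|.
0–4 s: |Δx| = |-5 − 4| = 9 m
4–7 s: |Δx| = |-4 − -5| = 1 m
7–9 s: |Δx| = |-3 − -4| = 1 m
9–14 s: |Δx| = |1 − -3| = 4 m
14–15 s: |Δx| = |5 − 1| = 4 m
Total path = 19 m; average speed = 19/15 = 19/15 m/s.

19/15 m/s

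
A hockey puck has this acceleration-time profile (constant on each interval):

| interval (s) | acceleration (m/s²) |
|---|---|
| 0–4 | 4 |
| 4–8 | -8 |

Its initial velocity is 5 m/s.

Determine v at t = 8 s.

Δv equals the area under the a-t graph; then v = v₀ + Δv.
0–4 s: 4 × 4 = 16 m/s
4–8 s: -8 × 4 = -32 m/s
Δv = -16 m/s, so v(8) = 5 + (-16) = -11 m/s.

-11 m/s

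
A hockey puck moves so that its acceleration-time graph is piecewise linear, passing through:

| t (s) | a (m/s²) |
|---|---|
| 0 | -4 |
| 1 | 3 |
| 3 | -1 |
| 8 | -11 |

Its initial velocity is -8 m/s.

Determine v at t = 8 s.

-36.5 m/s

Δv equals the area under the a-t graph; then v = v₀ + Δv.
0–1 s: ½(-4 + 3)(1) = -0.5 m/s
1–3 s: ½(3 + -1)(2) = 2 m/s
3–8 s: ½(-1 + -11)(5) = -30 m/s
Δv = -28.5 m/s, so v(8) = -8 + (-28.5) = -36.5 m/s.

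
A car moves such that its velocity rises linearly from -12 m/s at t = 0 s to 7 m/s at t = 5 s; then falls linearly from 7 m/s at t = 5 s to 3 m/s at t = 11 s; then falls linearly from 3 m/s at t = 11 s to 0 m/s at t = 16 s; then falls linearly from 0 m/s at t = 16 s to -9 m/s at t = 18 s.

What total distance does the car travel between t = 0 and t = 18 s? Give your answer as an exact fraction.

1366/19 m

Total distance travelled is ∫|v| dt — sum the magnitudes of each area piece.
0–5 s: v = 0 at t = 60/19 s; triangle areas 360/19 + 245/38 = 965/38 m
5–11 s: |½(7 + 3)(6)| = 30 m
11–16 s: |½(3 + 0)(5)| = 7.5 m
16–18 s: |½(0 + -9)(2)| = 9 m
Total distance = 1366/19 m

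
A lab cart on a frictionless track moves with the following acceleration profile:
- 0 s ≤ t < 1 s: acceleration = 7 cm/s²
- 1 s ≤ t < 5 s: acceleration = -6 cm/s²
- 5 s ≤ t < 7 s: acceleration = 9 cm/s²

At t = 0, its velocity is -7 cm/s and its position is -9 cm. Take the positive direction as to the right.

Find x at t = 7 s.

On each constant-a segment, Δv = aΔt and Δx = v₀Δt + ½aΔt²; chain segment to segment.
0–1 s: v starts -7 cm/s; Δx = -7·1 + ½·7·1² = -3.5 cm; v ends 0 cm/s.
1–5 s: v starts 0 cm/s; Δx = 0·4 + ½·-6·4² = -48 cm; v ends -24 cm/s.
5–7 s: v starts -24 cm/s; Δx = -24·2 + ½·9·2² = -30 cm; v ends -6 cm/s.
x(7) = -9 + Σ Δx = -90.5 cm.

-90.5 cm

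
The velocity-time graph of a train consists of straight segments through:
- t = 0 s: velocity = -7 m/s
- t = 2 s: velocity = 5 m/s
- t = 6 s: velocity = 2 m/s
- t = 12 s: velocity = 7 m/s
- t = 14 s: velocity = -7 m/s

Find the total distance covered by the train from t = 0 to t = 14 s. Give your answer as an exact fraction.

Total distance travelled is ∫|v| dt — sum the magnitudes of each area piece.
0–2 s: v = 0 at t = 7/6 s; triangle areas 49/12 + 25/12 = 37/6 m
2–6 s: |½(5 + 2)(4)| = 14 m
6–12 s: |½(2 + 7)(6)| = 27 m
12–14 s: v = 0 at t = 13 s; triangle areas 3.5 + 3.5 = 7 m
Total distance = 325/6 m

325/6 m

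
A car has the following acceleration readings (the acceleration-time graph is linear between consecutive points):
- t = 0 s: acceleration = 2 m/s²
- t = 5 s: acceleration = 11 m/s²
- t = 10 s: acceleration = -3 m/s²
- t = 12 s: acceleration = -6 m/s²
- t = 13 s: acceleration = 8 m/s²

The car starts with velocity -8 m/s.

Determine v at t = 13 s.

36.5 m/s

Δv equals the area under the a-t graph; then v = v₀ + Δv.
0–5 s: ½(2 + 11)(5) = 32.5 m/s
5–10 s: ½(11 + -3)(5) = 20 m/s
10–12 s: ½(-3 + -6)(2) = -9 m/s
12–13 s: ½(-6 + 8)(1) = 1 m/s
Δv = 44.5 m/s, so v(13) = -8 + (44.5) = 36.5 m/s.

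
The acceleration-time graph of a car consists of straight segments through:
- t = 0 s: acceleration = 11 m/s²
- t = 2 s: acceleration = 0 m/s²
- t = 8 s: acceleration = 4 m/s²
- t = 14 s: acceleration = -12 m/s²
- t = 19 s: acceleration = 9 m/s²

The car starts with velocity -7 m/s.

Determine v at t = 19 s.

-15.5 m/s

Δv equals the area under the a-t graph; then v = v₀ + Δv.
0–2 s: ½(11 + 0)(2) = 11 m/s
2–8 s: ½(0 + 4)(6) = 12 m/s
8–14 s: ½(4 + -12)(6) = -24 m/s
14–19 s: ½(-12 + 9)(5) = -7.5 m/s
Δv = -8.5 m/s, so v(19) = -7 + (-8.5) = -15.5 m/s.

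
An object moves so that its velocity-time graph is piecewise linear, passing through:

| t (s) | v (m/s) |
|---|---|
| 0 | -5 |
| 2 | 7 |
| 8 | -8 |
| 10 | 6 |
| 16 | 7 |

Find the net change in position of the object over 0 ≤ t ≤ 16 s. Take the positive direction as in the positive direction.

Displacement is the signed area under the v-t curve.
0–2 s: ½(-5 + 7)(2) = 2 m
2–8 s: ½(7 + -8)(6) = -3 m
8–10 s: ½(-8 + 6)(2) = -2 m
10–16 s: ½(6 + 7)(6) = 39 m
Net displacement = 36 m

36 m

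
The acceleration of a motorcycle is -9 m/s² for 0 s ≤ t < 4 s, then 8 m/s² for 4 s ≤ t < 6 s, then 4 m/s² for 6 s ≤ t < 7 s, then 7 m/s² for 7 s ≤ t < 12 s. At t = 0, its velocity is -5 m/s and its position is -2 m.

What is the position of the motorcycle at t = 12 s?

-200.5 m

On each constant-a segment, Δv = aΔt and Δx = v₀Δt + ½aΔt²; chain segment to segment.
0–4 s: v starts -5 m/s; Δx = -5·4 + ½·-9·4² = -92 m; v ends -41 m/s.
4–6 s: v starts -41 m/s; Δx = -41·2 + ½·8·2² = -66 m; v ends -25 m/s.
6–7 s: v starts -25 m/s; Δx = -25·1 + ½·4·1² = -23 m; v ends -21 m/s.
7–12 s: v starts -21 m/s; Δx = -21·5 + ½·7·5² = -17.5 m; v ends 14 m/s.
x(12) = -2 + Σ Δx = -200.5 m.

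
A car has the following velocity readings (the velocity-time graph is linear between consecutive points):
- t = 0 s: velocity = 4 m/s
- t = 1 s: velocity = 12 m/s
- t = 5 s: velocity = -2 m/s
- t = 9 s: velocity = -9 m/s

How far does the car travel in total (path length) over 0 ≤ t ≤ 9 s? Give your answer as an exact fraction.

358/7 m

Total distance travelled is ∫|v| dt — sum the magnitudes of each area piece.
0–1 s: |½(4 + 12)(1)| = 8 m
1–5 s: v = 0 at t = 31/7 s; triangle areas 144/7 + 4/7 = 148/7 m
5–9 s: |½(-2 + -9)(4)| = 22 m
Total distance = 358/7 m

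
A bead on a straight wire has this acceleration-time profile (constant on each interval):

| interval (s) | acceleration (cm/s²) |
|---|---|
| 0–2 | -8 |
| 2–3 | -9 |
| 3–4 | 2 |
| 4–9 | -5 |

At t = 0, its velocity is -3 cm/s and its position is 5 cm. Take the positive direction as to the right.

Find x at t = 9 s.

-260 cm

On each constant-a segment, Δv = aΔt and Δx = v₀Δt + ½aΔt²; chain segment to segment.
0–2 s: v starts -3 cm/s; Δx = -3·2 + ½·-8·2² = -22 cm; v ends -19 cm/s.
2–3 s: v starts -19 cm/s; Δx = -19·1 + ½·-9·1² = -23.5 cm; v ends -28 cm/s.
3–4 s: v starts -28 cm/s; Δx = -28·1 + ½·2·1² = -27 cm; v ends -26 cm/s.
4–9 s: v starts -26 cm/s; Δx = -26·5 + ½·-5·5² = -192.5 cm; v ends -51 cm/s.
x(9) = 5 + Σ Δx = -260 cm.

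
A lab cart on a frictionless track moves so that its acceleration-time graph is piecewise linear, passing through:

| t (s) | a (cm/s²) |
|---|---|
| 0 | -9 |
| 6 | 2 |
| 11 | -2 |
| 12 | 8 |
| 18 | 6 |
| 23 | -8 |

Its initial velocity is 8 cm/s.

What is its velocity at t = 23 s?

27 cm/s

Δv equals the area under the a-t graph; then v = v₀ + Δv.
0–6 s: ½(-9 + 2)(6) = -21 cm/s
6–11 s: ½(2 + -2)(5) = 0 cm/s
11–12 s: ½(-2 + 8)(1) = 3 cm/s
12–18 s: ½(8 + 6)(6) = 42 cm/s
18–23 s: ½(6 + -8)(5) = -5 cm/s
Δv = 19 cm/s, so v(23) = 8 + (19) = 27 cm/s.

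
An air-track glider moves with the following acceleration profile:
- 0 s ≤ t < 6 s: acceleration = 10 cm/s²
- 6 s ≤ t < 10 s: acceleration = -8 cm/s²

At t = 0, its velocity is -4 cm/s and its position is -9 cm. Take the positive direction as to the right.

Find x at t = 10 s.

On each constant-a segment, Δv = aΔt and Δx = v₀Δt + ½aΔt²; chain segment to segment.
0–6 s: v starts -4 cm/s; Δx = -4·6 + ½·10·6² = 156 cm; v ends 56 cm/s.
6–10 s: v starts 56 cm/s; Δx = 56·4 + ½·-8·4² = 160 cm; v ends 24 cm/s.
x(10) = -9 + Σ Δx = 307 cm.

307 cm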